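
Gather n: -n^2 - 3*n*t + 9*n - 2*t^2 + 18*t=-n^2 + n*(9 - 3*t) - 2*t^2 + 18*t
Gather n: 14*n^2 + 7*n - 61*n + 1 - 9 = 14*n^2 - 54*n - 8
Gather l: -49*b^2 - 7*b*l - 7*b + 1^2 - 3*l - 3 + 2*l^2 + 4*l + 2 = -49*b^2 - 7*b + 2*l^2 + l*(1 - 7*b)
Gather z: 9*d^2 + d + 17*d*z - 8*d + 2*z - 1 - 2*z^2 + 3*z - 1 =9*d^2 - 7*d - 2*z^2 + z*(17*d + 5) - 2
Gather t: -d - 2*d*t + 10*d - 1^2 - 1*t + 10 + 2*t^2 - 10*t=9*d + 2*t^2 + t*(-2*d - 11) + 9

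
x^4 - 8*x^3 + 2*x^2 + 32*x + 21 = (x - 7)*(x - 3)*(x + 1)^2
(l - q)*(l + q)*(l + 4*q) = l^3 + 4*l^2*q - l*q^2 - 4*q^3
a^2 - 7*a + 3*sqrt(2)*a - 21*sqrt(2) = (a - 7)*(a + 3*sqrt(2))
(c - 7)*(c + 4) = c^2 - 3*c - 28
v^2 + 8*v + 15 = (v + 3)*(v + 5)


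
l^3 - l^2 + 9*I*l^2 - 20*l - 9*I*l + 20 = (l - 1)*(l + 4*I)*(l + 5*I)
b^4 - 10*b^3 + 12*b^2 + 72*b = b*(b - 6)^2*(b + 2)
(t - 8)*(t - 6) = t^2 - 14*t + 48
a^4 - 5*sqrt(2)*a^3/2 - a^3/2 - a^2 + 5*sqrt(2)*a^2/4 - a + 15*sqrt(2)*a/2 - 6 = (a - 2)*(a + 3/2)*(a - 2*sqrt(2))*(a - sqrt(2)/2)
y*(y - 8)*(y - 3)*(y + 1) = y^4 - 10*y^3 + 13*y^2 + 24*y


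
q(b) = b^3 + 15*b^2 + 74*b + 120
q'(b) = 3*b^2 + 30*b + 74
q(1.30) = 243.75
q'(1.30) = 118.07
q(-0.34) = 96.53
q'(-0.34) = 64.15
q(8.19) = 2281.55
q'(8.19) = 520.93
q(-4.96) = -0.04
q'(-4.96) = -1.00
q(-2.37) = 15.56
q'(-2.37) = 19.75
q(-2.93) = 6.80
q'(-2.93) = 11.85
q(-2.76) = 9.00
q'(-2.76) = 14.05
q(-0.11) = 112.04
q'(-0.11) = 70.74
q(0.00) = 120.00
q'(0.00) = 74.00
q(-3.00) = 6.00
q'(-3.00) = 11.00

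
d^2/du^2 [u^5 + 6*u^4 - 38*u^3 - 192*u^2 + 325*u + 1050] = 20*u^3 + 72*u^2 - 228*u - 384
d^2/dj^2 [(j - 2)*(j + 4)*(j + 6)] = 6*j + 16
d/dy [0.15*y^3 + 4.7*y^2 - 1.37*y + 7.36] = 0.45*y^2 + 9.4*y - 1.37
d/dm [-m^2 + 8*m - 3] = 8 - 2*m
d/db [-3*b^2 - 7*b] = -6*b - 7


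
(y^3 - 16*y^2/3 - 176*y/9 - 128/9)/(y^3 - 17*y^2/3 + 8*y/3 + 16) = (3*y^2 - 20*y - 32)/(3*(y^2 - 7*y + 12))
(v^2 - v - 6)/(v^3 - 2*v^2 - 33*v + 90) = (v + 2)/(v^2 + v - 30)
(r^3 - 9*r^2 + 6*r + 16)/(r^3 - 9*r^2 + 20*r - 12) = (r^2 - 7*r - 8)/(r^2 - 7*r + 6)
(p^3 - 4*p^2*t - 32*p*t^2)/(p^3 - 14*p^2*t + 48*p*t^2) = (p + 4*t)/(p - 6*t)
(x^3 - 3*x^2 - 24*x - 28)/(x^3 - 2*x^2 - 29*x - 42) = (x + 2)/(x + 3)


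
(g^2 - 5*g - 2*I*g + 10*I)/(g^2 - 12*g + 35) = (g - 2*I)/(g - 7)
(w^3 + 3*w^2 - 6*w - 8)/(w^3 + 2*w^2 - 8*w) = (w + 1)/w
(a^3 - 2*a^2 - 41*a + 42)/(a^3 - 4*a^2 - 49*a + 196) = (a^2 + 5*a - 6)/(a^2 + 3*a - 28)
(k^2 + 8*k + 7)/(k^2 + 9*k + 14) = (k + 1)/(k + 2)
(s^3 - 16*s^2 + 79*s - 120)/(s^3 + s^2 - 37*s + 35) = (s^2 - 11*s + 24)/(s^2 + 6*s - 7)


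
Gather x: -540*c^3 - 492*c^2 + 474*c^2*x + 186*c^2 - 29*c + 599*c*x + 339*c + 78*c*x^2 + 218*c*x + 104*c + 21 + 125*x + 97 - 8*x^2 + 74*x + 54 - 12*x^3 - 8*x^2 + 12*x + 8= -540*c^3 - 306*c^2 + 414*c - 12*x^3 + x^2*(78*c - 16) + x*(474*c^2 + 817*c + 211) + 180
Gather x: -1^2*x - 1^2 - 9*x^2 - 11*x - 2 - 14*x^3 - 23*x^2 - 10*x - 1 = -14*x^3 - 32*x^2 - 22*x - 4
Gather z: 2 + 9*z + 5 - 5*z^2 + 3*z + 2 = -5*z^2 + 12*z + 9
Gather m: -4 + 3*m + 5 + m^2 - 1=m^2 + 3*m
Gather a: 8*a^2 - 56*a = 8*a^2 - 56*a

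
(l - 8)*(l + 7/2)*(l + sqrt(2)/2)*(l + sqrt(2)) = l^4 - 9*l^3/2 + 3*sqrt(2)*l^3/2 - 27*l^2 - 27*sqrt(2)*l^2/4 - 42*sqrt(2)*l - 9*l/2 - 28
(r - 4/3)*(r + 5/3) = r^2 + r/3 - 20/9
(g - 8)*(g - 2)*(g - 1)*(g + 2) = g^4 - 9*g^3 + 4*g^2 + 36*g - 32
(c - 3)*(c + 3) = c^2 - 9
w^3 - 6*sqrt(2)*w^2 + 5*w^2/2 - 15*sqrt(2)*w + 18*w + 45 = (w + 5/2)*(w - 3*sqrt(2))^2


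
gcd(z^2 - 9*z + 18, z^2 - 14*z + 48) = z - 6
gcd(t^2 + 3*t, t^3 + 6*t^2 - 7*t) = t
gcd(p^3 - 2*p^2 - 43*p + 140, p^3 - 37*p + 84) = p^2 + 3*p - 28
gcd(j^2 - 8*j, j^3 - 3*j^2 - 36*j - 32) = j - 8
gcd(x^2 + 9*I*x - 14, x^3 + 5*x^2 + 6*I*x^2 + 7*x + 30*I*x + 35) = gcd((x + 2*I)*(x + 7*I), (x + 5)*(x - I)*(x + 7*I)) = x + 7*I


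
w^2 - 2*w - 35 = (w - 7)*(w + 5)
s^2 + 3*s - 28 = (s - 4)*(s + 7)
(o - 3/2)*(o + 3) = o^2 + 3*o/2 - 9/2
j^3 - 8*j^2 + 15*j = j*(j - 5)*(j - 3)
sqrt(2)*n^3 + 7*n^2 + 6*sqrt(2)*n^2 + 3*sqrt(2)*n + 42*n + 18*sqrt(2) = (n + 6)*(n + 3*sqrt(2))*(sqrt(2)*n + 1)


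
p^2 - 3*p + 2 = (p - 2)*(p - 1)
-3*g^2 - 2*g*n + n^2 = (-3*g + n)*(g + n)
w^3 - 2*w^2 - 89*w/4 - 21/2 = (w - 6)*(w + 1/2)*(w + 7/2)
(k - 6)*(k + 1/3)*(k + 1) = k^3 - 14*k^2/3 - 23*k/3 - 2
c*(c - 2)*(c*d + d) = c^3*d - c^2*d - 2*c*d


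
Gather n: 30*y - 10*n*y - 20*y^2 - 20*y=-10*n*y - 20*y^2 + 10*y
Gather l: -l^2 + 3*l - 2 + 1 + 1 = -l^2 + 3*l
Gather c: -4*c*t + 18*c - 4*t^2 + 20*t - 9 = c*(18 - 4*t) - 4*t^2 + 20*t - 9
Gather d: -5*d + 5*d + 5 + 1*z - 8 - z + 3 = 0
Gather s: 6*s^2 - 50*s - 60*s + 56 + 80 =6*s^2 - 110*s + 136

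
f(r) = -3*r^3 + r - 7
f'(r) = 1 - 9*r^2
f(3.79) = -166.53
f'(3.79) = -128.28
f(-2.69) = 48.71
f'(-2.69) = -64.12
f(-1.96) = 13.63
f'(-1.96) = -33.57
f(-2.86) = 60.32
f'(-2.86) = -72.62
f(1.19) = -10.87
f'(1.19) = -11.74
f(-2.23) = 24.04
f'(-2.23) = -43.76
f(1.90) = -25.68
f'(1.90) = -31.49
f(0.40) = -6.79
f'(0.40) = -0.44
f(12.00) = -5179.00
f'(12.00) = -1295.00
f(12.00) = -5179.00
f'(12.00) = -1295.00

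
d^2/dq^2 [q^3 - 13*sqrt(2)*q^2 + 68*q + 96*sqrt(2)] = 6*q - 26*sqrt(2)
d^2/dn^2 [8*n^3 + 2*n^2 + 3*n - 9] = 48*n + 4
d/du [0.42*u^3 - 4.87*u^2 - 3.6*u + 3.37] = 1.26*u^2 - 9.74*u - 3.6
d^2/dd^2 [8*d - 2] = 0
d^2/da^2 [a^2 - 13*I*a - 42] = 2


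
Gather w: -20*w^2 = -20*w^2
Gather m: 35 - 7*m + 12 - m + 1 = 48 - 8*m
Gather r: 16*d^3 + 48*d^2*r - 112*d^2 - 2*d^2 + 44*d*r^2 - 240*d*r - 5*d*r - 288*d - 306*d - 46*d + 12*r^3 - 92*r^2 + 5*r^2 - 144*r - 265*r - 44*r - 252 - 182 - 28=16*d^3 - 114*d^2 - 640*d + 12*r^3 + r^2*(44*d - 87) + r*(48*d^2 - 245*d - 453) - 462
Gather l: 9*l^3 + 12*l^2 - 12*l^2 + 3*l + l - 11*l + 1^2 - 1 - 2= 9*l^3 - 7*l - 2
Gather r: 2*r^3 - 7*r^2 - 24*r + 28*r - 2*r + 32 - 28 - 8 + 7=2*r^3 - 7*r^2 + 2*r + 3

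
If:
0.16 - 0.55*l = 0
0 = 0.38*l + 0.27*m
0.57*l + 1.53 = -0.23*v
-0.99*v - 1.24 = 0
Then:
No Solution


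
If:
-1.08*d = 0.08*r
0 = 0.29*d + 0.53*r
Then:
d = 0.00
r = 0.00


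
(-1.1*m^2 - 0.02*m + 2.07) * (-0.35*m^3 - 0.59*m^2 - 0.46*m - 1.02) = 0.385*m^5 + 0.656*m^4 - 0.2067*m^3 - 0.0900999999999997*m^2 - 0.9318*m - 2.1114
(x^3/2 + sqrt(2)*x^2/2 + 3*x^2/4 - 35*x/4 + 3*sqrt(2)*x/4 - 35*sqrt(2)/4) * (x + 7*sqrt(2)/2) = x^4/2 + 3*x^3/4 + 9*sqrt(2)*x^3/4 - 21*x^2/4 + 27*sqrt(2)*x^2/8 - 315*sqrt(2)*x/8 + 21*x/4 - 245/4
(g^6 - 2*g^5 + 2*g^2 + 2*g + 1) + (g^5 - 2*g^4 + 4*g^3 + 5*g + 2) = g^6 - g^5 - 2*g^4 + 4*g^3 + 2*g^2 + 7*g + 3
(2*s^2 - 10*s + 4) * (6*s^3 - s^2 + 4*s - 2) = 12*s^5 - 62*s^4 + 42*s^3 - 48*s^2 + 36*s - 8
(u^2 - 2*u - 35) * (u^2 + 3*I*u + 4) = u^4 - 2*u^3 + 3*I*u^3 - 31*u^2 - 6*I*u^2 - 8*u - 105*I*u - 140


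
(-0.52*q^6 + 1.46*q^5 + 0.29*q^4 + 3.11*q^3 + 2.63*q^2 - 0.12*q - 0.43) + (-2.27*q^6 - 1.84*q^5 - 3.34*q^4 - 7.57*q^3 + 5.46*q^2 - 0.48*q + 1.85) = -2.79*q^6 - 0.38*q^5 - 3.05*q^4 - 4.46*q^3 + 8.09*q^2 - 0.6*q + 1.42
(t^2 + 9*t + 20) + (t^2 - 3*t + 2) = 2*t^2 + 6*t + 22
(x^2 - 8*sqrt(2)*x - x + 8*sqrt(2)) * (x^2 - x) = x^4 - 8*sqrt(2)*x^3 - 2*x^3 + x^2 + 16*sqrt(2)*x^2 - 8*sqrt(2)*x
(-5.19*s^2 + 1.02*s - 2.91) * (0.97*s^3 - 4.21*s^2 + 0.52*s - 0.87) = -5.0343*s^5 + 22.8393*s^4 - 9.8157*s^3 + 17.2968*s^2 - 2.4006*s + 2.5317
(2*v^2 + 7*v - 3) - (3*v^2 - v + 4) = -v^2 + 8*v - 7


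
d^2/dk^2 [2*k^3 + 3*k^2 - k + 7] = 12*k + 6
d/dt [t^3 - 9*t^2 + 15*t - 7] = 3*t^2 - 18*t + 15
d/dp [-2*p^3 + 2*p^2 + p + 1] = -6*p^2 + 4*p + 1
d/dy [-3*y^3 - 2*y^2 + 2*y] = -9*y^2 - 4*y + 2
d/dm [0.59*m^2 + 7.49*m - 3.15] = 1.18*m + 7.49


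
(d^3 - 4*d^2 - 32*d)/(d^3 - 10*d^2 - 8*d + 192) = d/(d - 6)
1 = 1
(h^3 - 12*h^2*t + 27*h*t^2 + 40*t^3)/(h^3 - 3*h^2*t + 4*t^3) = (h^2 - 13*h*t + 40*t^2)/(h^2 - 4*h*t + 4*t^2)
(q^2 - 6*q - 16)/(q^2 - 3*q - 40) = (q + 2)/(q + 5)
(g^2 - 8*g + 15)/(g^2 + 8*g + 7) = (g^2 - 8*g + 15)/(g^2 + 8*g + 7)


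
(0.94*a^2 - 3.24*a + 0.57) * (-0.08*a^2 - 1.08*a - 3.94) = -0.0752*a^4 - 0.756*a^3 - 0.249999999999999*a^2 + 12.15*a - 2.2458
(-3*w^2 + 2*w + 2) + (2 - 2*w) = 4 - 3*w^2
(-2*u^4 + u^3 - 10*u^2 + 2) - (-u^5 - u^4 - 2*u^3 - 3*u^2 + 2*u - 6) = u^5 - u^4 + 3*u^3 - 7*u^2 - 2*u + 8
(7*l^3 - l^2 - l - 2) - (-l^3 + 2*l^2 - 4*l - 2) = 8*l^3 - 3*l^2 + 3*l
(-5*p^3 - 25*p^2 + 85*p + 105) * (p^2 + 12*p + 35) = -5*p^5 - 85*p^4 - 390*p^3 + 250*p^2 + 4235*p + 3675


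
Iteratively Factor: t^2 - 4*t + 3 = (t - 1)*(t - 3)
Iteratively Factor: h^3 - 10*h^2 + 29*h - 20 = (h - 1)*(h^2 - 9*h + 20) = (h - 4)*(h - 1)*(h - 5)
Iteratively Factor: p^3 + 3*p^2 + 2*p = (p + 1)*(p^2 + 2*p) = p*(p + 1)*(p + 2)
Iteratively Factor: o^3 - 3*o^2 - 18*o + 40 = (o - 5)*(o^2 + 2*o - 8) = (o - 5)*(o - 2)*(o + 4)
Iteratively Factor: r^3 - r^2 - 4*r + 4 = (r + 2)*(r^2 - 3*r + 2) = (r - 1)*(r + 2)*(r - 2)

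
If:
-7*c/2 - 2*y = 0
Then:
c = -4*y/7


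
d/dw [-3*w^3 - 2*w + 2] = -9*w^2 - 2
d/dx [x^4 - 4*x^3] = 4*x^2*(x - 3)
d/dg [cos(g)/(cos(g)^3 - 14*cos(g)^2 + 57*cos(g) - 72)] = 2*(cos(g)^2 - 4*cos(g) - 12)*sin(g)/((cos(g) - 8)^2*(cos(g) - 3)^3)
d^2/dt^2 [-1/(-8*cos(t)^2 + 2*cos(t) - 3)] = 2*(128*sin(t)^4 - 18*sin(t)^2 + 33*cos(t) - 6*cos(3*t) - 90)/(8*sin(t)^2 + 2*cos(t) - 11)^3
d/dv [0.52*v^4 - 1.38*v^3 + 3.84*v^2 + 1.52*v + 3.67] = 2.08*v^3 - 4.14*v^2 + 7.68*v + 1.52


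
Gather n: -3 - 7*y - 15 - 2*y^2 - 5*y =-2*y^2 - 12*y - 18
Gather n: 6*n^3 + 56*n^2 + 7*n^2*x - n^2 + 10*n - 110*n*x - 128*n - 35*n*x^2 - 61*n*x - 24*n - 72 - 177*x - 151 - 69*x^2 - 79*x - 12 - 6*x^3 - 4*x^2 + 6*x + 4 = 6*n^3 + n^2*(7*x + 55) + n*(-35*x^2 - 171*x - 142) - 6*x^3 - 73*x^2 - 250*x - 231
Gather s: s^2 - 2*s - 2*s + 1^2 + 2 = s^2 - 4*s + 3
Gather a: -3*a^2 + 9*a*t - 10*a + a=-3*a^2 + a*(9*t - 9)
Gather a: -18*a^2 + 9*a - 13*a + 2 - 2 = -18*a^2 - 4*a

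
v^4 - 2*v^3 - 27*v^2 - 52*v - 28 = (v - 7)*(v + 1)*(v + 2)^2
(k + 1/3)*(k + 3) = k^2 + 10*k/3 + 1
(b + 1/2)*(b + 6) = b^2 + 13*b/2 + 3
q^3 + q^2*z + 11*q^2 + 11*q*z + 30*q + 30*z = (q + 5)*(q + 6)*(q + z)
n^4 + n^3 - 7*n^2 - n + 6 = (n - 2)*(n - 1)*(n + 1)*(n + 3)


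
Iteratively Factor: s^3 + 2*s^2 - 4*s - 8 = (s - 2)*(s^2 + 4*s + 4) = (s - 2)*(s + 2)*(s + 2)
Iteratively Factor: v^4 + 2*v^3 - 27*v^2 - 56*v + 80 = (v - 5)*(v^3 + 7*v^2 + 8*v - 16) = (v - 5)*(v - 1)*(v^2 + 8*v + 16) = (v - 5)*(v - 1)*(v + 4)*(v + 4)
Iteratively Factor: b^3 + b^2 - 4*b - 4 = (b - 2)*(b^2 + 3*b + 2) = (b - 2)*(b + 2)*(b + 1)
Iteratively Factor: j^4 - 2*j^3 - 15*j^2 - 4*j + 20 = (j + 2)*(j^3 - 4*j^2 - 7*j + 10) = (j + 2)^2*(j^2 - 6*j + 5) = (j - 5)*(j + 2)^2*(j - 1)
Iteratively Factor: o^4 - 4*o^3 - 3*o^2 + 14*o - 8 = (o - 4)*(o^3 - 3*o + 2) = (o - 4)*(o + 2)*(o^2 - 2*o + 1) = (o - 4)*(o - 1)*(o + 2)*(o - 1)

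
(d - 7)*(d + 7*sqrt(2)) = d^2 - 7*d + 7*sqrt(2)*d - 49*sqrt(2)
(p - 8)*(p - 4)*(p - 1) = p^3 - 13*p^2 + 44*p - 32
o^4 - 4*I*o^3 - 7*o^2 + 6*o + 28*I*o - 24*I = (o - 2)*(o - 1)*(o + 3)*(o - 4*I)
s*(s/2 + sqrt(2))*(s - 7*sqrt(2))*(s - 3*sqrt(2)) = s^4/2 - 4*sqrt(2)*s^3 + s^2 + 42*sqrt(2)*s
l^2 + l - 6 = (l - 2)*(l + 3)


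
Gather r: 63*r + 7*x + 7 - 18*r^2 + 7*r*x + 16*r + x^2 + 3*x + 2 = -18*r^2 + r*(7*x + 79) + x^2 + 10*x + 9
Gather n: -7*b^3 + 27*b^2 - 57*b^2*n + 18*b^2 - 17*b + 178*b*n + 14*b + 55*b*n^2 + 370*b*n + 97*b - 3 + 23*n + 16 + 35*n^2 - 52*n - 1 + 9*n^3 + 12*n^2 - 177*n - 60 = -7*b^3 + 45*b^2 + 94*b + 9*n^3 + n^2*(55*b + 47) + n*(-57*b^2 + 548*b - 206) - 48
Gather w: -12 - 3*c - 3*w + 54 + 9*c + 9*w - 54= 6*c + 6*w - 12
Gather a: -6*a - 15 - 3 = -6*a - 18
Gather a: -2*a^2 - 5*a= -2*a^2 - 5*a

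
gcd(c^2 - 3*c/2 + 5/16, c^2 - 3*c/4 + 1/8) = c - 1/4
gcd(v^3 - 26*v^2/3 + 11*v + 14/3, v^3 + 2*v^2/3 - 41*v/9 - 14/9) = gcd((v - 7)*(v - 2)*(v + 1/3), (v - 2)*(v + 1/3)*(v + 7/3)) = v^2 - 5*v/3 - 2/3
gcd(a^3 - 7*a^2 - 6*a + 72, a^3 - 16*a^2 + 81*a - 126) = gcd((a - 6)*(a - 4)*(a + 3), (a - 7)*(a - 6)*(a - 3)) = a - 6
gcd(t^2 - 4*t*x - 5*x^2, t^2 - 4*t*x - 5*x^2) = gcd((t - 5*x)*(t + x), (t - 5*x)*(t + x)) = -t^2 + 4*t*x + 5*x^2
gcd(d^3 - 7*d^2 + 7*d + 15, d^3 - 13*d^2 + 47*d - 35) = d - 5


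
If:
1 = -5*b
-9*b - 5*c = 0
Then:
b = -1/5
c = 9/25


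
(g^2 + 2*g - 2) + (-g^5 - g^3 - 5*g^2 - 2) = -g^5 - g^3 - 4*g^2 + 2*g - 4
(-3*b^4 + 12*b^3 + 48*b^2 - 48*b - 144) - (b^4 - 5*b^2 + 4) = -4*b^4 + 12*b^3 + 53*b^2 - 48*b - 148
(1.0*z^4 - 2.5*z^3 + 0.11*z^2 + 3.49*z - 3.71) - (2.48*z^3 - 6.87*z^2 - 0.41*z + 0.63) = 1.0*z^4 - 4.98*z^3 + 6.98*z^2 + 3.9*z - 4.34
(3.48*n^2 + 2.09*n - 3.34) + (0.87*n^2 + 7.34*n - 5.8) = 4.35*n^2 + 9.43*n - 9.14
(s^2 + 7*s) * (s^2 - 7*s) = s^4 - 49*s^2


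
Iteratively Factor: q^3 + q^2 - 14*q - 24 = (q + 3)*(q^2 - 2*q - 8) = (q - 4)*(q + 3)*(q + 2)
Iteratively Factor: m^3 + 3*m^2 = (m)*(m^2 + 3*m) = m^2*(m + 3)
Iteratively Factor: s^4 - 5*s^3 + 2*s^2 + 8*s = (s)*(s^3 - 5*s^2 + 2*s + 8) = s*(s + 1)*(s^2 - 6*s + 8) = s*(s - 4)*(s + 1)*(s - 2)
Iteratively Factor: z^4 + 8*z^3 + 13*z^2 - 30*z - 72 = (z + 3)*(z^3 + 5*z^2 - 2*z - 24) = (z - 2)*(z + 3)*(z^2 + 7*z + 12) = (z - 2)*(z + 3)^2*(z + 4)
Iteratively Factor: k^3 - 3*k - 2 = (k - 2)*(k^2 + 2*k + 1) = (k - 2)*(k + 1)*(k + 1)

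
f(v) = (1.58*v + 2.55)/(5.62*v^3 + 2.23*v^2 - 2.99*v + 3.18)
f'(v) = (1.58*v + 2.55)*(-16.86*v^2 - 4.46*v + 2.99)/(5.62*v^3 + 2.23*v^2 - 2.99*v + 3.18)^2 + 1.58/(5.62*v^3 + 2.23*v^2 - 2.99*v + 3.18) = (-17.7592*v^3 - 46.5164*v^2 - 11.373*v + 12.6489)/(31.5844*v^6 + 25.0652*v^5 - 28.6347*v^4 + 22.4078*v^3 + 23.1229*v^2 - 19.0164*v + 10.1124)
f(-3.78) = 0.01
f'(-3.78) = 0.01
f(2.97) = 0.04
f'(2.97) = -0.03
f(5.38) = 0.01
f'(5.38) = -0.00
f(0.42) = 1.18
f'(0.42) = -0.22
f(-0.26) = 0.53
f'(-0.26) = 0.79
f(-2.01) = 0.02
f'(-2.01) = -0.01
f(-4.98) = 0.01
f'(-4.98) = 0.00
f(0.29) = 1.14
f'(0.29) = 0.72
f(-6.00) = 0.01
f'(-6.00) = 0.00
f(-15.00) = 0.00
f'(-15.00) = 0.00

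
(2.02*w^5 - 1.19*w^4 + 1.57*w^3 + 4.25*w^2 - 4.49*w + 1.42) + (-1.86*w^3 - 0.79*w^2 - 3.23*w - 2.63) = 2.02*w^5 - 1.19*w^4 - 0.29*w^3 + 3.46*w^2 - 7.72*w - 1.21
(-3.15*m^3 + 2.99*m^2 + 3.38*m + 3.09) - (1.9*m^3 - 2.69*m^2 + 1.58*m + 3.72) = -5.05*m^3 + 5.68*m^2 + 1.8*m - 0.63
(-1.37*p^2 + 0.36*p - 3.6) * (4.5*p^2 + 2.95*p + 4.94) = -6.165*p^4 - 2.4215*p^3 - 21.9058*p^2 - 8.8416*p - 17.784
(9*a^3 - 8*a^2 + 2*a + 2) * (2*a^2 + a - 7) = 18*a^5 - 7*a^4 - 67*a^3 + 62*a^2 - 12*a - 14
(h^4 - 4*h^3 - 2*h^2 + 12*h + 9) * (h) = h^5 - 4*h^4 - 2*h^3 + 12*h^2 + 9*h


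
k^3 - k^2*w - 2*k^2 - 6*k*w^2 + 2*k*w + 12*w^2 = (k - 2)*(k - 3*w)*(k + 2*w)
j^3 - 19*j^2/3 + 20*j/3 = j*(j - 5)*(j - 4/3)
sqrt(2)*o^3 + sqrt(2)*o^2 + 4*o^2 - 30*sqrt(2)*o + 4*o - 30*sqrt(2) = (o - 3*sqrt(2))*(o + 5*sqrt(2))*(sqrt(2)*o + sqrt(2))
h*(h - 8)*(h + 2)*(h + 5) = h^4 - h^3 - 46*h^2 - 80*h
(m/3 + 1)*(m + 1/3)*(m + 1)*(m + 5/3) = m^4/3 + 2*m^3 + 104*m^2/27 + 74*m/27 + 5/9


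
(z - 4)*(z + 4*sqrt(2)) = z^2 - 4*z + 4*sqrt(2)*z - 16*sqrt(2)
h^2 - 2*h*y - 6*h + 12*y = (h - 6)*(h - 2*y)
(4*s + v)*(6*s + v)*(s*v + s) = 24*s^3*v + 24*s^3 + 10*s^2*v^2 + 10*s^2*v + s*v^3 + s*v^2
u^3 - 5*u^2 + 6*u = u*(u - 3)*(u - 2)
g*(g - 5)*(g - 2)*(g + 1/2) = g^4 - 13*g^3/2 + 13*g^2/2 + 5*g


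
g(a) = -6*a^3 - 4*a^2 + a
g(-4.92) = 612.83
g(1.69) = -38.70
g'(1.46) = -49.05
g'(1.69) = -63.93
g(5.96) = -1406.38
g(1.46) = -25.74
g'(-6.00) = -599.00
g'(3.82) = -292.22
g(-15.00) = 19335.00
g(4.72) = -715.32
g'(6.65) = -848.20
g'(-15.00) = -3929.00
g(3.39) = -276.33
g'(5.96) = -686.07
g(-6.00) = 1146.00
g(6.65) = -1934.72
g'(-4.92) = -395.36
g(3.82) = -389.01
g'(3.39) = -232.98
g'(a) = -18*a^2 - 8*a + 1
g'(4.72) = -437.77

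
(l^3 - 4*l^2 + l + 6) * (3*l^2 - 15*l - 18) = 3*l^5 - 27*l^4 + 45*l^3 + 75*l^2 - 108*l - 108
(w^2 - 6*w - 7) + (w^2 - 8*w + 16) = 2*w^2 - 14*w + 9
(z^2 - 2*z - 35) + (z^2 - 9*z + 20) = 2*z^2 - 11*z - 15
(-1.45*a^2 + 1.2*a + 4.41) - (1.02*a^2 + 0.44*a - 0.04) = -2.47*a^2 + 0.76*a + 4.45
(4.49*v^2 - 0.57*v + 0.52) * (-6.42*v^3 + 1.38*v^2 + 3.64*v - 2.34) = -28.8258*v^5 + 9.8556*v^4 + 12.2186*v^3 - 11.8638*v^2 + 3.2266*v - 1.2168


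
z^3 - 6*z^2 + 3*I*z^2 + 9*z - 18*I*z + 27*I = (z - 3)^2*(z + 3*I)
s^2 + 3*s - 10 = (s - 2)*(s + 5)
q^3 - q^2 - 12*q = q*(q - 4)*(q + 3)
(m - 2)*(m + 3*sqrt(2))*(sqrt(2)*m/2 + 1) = sqrt(2)*m^3/2 - sqrt(2)*m^2 + 4*m^2 - 8*m + 3*sqrt(2)*m - 6*sqrt(2)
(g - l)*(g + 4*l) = g^2 + 3*g*l - 4*l^2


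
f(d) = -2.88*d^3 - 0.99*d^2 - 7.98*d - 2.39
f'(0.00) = -7.98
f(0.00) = -2.39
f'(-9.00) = -690.00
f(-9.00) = 2088.76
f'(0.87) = -16.24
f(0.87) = -11.98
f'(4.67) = -205.66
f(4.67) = -354.57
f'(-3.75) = -122.06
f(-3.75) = 165.49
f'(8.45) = -641.63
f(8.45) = -1878.16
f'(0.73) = -14.03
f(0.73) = -9.86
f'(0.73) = -14.03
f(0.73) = -9.86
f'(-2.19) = -45.08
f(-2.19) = 40.59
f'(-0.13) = -7.87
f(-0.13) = -1.36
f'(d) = -8.64*d^2 - 1.98*d - 7.98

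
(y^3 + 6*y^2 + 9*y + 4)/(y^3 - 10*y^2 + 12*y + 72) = (y^3 + 6*y^2 + 9*y + 4)/(y^3 - 10*y^2 + 12*y + 72)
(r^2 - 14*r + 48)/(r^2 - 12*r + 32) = (r - 6)/(r - 4)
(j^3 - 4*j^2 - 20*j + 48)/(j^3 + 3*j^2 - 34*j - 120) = (j - 2)/(j + 5)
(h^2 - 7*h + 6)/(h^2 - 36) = (h - 1)/(h + 6)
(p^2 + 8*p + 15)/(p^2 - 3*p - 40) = (p + 3)/(p - 8)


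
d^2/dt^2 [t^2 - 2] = 2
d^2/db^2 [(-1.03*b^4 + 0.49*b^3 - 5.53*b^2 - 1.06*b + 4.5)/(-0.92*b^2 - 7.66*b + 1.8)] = (1.743584*b^6 + 43.551696*b^5 + 352.381128*b^4 - 362.498872*b^3 + 112.6764*b^2 - 189.26784*b - 477.91944)/(0.778688*b^6 + 19.450272*b^5 + 157.374096*b^4 + 373.345336*b^3 - 307.90584*b^2 + 74.4552*b - 5.832)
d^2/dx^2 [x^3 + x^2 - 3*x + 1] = 6*x + 2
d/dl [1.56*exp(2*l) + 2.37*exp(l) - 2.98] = (3.12*exp(l) + 2.37)*exp(l)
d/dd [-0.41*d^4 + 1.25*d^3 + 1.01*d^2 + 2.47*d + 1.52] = -1.64*d^3 + 3.75*d^2 + 2.02*d + 2.47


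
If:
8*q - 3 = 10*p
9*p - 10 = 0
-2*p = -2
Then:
No Solution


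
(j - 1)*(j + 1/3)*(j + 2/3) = j^3 - 7*j/9 - 2/9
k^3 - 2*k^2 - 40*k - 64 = (k - 8)*(k + 2)*(k + 4)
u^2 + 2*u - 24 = (u - 4)*(u + 6)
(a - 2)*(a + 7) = a^2 + 5*a - 14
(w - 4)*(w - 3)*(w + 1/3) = w^3 - 20*w^2/3 + 29*w/3 + 4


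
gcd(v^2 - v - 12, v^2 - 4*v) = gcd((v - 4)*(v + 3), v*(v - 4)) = v - 4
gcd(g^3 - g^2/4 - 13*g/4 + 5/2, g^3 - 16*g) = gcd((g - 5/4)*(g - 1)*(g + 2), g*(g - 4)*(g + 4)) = 1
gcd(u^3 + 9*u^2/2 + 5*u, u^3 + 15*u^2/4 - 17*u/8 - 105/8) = u + 5/2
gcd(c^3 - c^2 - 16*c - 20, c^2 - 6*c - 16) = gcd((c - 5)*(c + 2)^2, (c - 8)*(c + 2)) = c + 2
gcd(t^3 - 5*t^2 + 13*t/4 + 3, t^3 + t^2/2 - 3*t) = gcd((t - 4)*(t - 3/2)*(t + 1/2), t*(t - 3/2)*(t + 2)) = t - 3/2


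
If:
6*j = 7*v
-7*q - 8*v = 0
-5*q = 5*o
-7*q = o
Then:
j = 0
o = 0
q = 0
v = 0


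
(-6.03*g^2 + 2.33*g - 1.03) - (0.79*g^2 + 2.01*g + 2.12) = -6.82*g^2 + 0.32*g - 3.15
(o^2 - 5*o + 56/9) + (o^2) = 2*o^2 - 5*o + 56/9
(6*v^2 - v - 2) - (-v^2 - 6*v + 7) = 7*v^2 + 5*v - 9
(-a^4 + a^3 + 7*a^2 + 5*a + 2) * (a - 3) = -a^5 + 4*a^4 + 4*a^3 - 16*a^2 - 13*a - 6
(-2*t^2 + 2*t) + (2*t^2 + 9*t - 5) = 11*t - 5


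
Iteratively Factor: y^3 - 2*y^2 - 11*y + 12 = (y + 3)*(y^2 - 5*y + 4) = (y - 1)*(y + 3)*(y - 4)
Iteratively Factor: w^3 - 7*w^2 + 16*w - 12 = (w - 2)*(w^2 - 5*w + 6) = (w - 2)^2*(w - 3)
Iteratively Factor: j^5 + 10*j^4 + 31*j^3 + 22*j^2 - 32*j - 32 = (j - 1)*(j^4 + 11*j^3 + 42*j^2 + 64*j + 32) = (j - 1)*(j + 4)*(j^3 + 7*j^2 + 14*j + 8) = (j - 1)*(j + 1)*(j + 4)*(j^2 + 6*j + 8) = (j - 1)*(j + 1)*(j + 4)^2*(j + 2)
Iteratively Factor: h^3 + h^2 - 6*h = (h + 3)*(h^2 - 2*h) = h*(h + 3)*(h - 2)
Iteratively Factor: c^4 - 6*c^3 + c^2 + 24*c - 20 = (c + 2)*(c^3 - 8*c^2 + 17*c - 10) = (c - 2)*(c + 2)*(c^2 - 6*c + 5) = (c - 2)*(c - 1)*(c + 2)*(c - 5)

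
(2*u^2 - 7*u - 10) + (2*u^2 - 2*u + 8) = 4*u^2 - 9*u - 2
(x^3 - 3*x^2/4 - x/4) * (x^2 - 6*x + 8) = x^5 - 27*x^4/4 + 49*x^3/4 - 9*x^2/2 - 2*x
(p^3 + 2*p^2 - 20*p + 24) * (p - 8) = p^4 - 6*p^3 - 36*p^2 + 184*p - 192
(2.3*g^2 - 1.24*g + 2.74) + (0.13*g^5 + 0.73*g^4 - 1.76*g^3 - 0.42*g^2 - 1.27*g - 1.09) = 0.13*g^5 + 0.73*g^4 - 1.76*g^3 + 1.88*g^2 - 2.51*g + 1.65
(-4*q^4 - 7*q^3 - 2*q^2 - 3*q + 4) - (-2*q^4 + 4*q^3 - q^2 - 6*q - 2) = -2*q^4 - 11*q^3 - q^2 + 3*q + 6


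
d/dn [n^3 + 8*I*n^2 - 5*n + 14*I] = 3*n^2 + 16*I*n - 5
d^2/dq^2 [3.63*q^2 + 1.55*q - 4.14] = 7.26000000000000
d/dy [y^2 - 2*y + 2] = 2*y - 2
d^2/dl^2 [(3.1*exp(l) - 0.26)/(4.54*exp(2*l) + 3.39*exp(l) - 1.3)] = (63.89596*exp(4*l) - 69.146924*exp(3*l) + 97.772532*exp(2*l) + 4.535674*exp(l) + 4.09318)*exp(l)/(93.576664*exp(6*l) + 209.619972*exp(5*l) + 76.137162*exp(4*l) - 81.088461*exp(3*l) - 21.80139*exp(2*l) + 17.1873*exp(l) - 2.197)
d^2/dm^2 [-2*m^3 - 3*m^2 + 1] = -12*m - 6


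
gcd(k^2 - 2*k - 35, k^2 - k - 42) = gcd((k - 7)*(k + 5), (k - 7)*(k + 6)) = k - 7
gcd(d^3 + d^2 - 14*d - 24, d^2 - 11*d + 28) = d - 4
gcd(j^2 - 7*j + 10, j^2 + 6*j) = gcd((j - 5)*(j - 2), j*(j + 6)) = 1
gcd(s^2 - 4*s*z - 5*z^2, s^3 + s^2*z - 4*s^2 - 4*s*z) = s + z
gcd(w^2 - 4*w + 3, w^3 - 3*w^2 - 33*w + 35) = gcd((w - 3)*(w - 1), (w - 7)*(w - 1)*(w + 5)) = w - 1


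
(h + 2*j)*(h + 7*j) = h^2 + 9*h*j + 14*j^2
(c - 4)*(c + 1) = c^2 - 3*c - 4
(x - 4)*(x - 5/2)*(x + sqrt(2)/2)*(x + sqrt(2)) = x^4 - 13*x^3/2 + 3*sqrt(2)*x^3/2 - 39*sqrt(2)*x^2/4 + 11*x^2 - 13*x/2 + 15*sqrt(2)*x + 10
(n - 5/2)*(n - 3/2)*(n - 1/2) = n^3 - 9*n^2/2 + 23*n/4 - 15/8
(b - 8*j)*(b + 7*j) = b^2 - b*j - 56*j^2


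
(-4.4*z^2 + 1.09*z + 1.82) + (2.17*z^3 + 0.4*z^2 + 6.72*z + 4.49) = 2.17*z^3 - 4.0*z^2 + 7.81*z + 6.31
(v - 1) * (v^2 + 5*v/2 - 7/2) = v^3 + 3*v^2/2 - 6*v + 7/2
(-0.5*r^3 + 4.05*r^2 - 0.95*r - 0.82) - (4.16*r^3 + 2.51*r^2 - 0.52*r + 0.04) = -4.66*r^3 + 1.54*r^2 - 0.43*r - 0.86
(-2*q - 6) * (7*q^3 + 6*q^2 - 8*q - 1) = -14*q^4 - 54*q^3 - 20*q^2 + 50*q + 6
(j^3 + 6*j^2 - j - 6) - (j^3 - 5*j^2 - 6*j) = 11*j^2 + 5*j - 6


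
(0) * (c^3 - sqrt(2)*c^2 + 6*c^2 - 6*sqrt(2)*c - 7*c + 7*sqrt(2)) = 0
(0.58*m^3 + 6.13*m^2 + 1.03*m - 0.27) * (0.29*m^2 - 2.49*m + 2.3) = 0.1682*m^5 + 0.3335*m^4 - 13.631*m^3 + 11.456*m^2 + 3.0413*m - 0.621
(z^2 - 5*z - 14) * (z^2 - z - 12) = z^4 - 6*z^3 - 21*z^2 + 74*z + 168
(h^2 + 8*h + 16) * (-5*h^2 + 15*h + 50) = -5*h^4 - 25*h^3 + 90*h^2 + 640*h + 800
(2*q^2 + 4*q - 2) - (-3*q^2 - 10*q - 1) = 5*q^2 + 14*q - 1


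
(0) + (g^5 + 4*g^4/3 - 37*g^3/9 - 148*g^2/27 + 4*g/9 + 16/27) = g^5 + 4*g^4/3 - 37*g^3/9 - 148*g^2/27 + 4*g/9 + 16/27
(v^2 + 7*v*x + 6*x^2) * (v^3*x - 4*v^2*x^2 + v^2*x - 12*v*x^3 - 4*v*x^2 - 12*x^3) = v^5*x + 3*v^4*x^2 + v^4*x - 34*v^3*x^3 + 3*v^3*x^2 - 108*v^2*x^4 - 34*v^2*x^3 - 72*v*x^5 - 108*v*x^4 - 72*x^5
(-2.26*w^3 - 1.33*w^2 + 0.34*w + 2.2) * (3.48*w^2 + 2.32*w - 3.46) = -7.8648*w^5 - 9.8716*w^4 + 5.9172*w^3 + 13.0466*w^2 + 3.9276*w - 7.612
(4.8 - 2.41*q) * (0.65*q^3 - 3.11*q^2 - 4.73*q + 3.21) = -1.5665*q^4 + 10.6151*q^3 - 3.5287*q^2 - 30.4401*q + 15.408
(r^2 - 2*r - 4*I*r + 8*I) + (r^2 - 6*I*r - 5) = 2*r^2 - 2*r - 10*I*r - 5 + 8*I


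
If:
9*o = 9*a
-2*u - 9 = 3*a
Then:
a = -2*u/3 - 3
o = -2*u/3 - 3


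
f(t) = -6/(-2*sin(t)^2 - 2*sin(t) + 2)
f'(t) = -6*(4*sin(t)*cos(t) + 2*cos(t))/(-2*sin(t)^2 - 2*sin(t) + 2)^2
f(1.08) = 4.55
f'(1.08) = -8.98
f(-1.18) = -2.80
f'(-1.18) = 0.85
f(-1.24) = -2.85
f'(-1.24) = 0.79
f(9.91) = -2.40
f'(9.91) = 0.11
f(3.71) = -2.40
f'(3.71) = -0.12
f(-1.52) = -3.00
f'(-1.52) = 0.15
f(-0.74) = -2.46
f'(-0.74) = 0.52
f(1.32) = 3.31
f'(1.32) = -2.66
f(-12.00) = -17.09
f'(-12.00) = -170.37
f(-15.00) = -2.44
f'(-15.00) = -0.45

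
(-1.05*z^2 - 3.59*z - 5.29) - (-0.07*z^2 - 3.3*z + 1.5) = -0.98*z^2 - 0.29*z - 6.79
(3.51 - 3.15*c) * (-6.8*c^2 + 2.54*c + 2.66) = 21.42*c^3 - 31.869*c^2 + 0.5364*c + 9.3366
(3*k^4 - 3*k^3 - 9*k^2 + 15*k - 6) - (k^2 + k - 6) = 3*k^4 - 3*k^3 - 10*k^2 + 14*k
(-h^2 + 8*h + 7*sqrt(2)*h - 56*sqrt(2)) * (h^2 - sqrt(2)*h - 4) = -h^4 + 8*h^3 + 8*sqrt(2)*h^3 - 64*sqrt(2)*h^2 - 10*h^2 - 28*sqrt(2)*h + 80*h + 224*sqrt(2)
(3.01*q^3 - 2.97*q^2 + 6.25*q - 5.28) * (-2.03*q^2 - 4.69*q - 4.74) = -6.1103*q^5 - 8.0878*q^4 - 13.0256*q^3 - 4.5163*q^2 - 4.8618*q + 25.0272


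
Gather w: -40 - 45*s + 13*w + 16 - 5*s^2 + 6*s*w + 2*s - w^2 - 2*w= -5*s^2 - 43*s - w^2 + w*(6*s + 11) - 24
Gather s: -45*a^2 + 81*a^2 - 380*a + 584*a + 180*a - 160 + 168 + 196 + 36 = 36*a^2 + 384*a + 240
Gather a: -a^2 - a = -a^2 - a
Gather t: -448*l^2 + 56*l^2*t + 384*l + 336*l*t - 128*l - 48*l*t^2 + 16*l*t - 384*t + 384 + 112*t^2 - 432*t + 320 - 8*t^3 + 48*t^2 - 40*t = -448*l^2 + 256*l - 8*t^3 + t^2*(160 - 48*l) + t*(56*l^2 + 352*l - 856) + 704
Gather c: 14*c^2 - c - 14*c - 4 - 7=14*c^2 - 15*c - 11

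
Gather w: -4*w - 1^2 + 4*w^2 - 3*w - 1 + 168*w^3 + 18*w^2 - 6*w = 168*w^3 + 22*w^2 - 13*w - 2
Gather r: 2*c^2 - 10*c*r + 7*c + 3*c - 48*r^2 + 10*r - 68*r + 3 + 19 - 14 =2*c^2 + 10*c - 48*r^2 + r*(-10*c - 58) + 8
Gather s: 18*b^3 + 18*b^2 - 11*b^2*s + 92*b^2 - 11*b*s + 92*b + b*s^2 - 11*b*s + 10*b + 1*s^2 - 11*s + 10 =18*b^3 + 110*b^2 + 102*b + s^2*(b + 1) + s*(-11*b^2 - 22*b - 11) + 10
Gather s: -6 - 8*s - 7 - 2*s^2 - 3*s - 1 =-2*s^2 - 11*s - 14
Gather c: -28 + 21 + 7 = 0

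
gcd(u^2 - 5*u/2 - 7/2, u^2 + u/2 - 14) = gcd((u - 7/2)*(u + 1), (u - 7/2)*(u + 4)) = u - 7/2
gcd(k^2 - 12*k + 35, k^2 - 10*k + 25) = k - 5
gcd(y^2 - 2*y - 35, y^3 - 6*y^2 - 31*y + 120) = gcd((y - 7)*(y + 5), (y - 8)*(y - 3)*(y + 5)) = y + 5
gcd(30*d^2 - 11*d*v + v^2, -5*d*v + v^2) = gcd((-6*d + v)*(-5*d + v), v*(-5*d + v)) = -5*d + v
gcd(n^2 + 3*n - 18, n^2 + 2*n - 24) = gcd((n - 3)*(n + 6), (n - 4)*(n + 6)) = n + 6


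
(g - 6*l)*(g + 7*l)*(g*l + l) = g^3*l + g^2*l^2 + g^2*l - 42*g*l^3 + g*l^2 - 42*l^3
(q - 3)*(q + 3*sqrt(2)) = q^2 - 3*q + 3*sqrt(2)*q - 9*sqrt(2)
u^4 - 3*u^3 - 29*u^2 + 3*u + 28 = (u - 7)*(u - 1)*(u + 1)*(u + 4)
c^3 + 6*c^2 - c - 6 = (c - 1)*(c + 1)*(c + 6)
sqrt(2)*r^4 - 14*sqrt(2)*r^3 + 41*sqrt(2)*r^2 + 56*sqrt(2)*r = r*(r - 8)*(r - 7)*(sqrt(2)*r + sqrt(2))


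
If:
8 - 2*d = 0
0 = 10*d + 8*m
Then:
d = 4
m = -5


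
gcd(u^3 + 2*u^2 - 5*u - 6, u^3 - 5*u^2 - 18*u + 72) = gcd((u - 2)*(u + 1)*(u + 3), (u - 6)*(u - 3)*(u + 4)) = 1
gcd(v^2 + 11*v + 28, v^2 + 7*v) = v + 7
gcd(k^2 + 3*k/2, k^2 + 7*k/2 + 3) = k + 3/2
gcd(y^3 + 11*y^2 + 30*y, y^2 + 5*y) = y^2 + 5*y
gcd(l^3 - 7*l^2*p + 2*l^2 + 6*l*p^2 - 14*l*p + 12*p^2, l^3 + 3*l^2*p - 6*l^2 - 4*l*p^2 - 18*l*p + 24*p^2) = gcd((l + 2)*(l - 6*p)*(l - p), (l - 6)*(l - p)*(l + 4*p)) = -l + p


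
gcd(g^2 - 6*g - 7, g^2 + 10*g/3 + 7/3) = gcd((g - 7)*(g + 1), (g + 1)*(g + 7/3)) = g + 1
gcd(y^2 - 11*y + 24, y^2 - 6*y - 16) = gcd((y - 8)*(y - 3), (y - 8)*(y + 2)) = y - 8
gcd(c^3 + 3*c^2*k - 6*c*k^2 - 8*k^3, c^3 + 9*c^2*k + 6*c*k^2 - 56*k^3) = c^2 + 2*c*k - 8*k^2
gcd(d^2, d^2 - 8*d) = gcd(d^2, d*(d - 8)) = d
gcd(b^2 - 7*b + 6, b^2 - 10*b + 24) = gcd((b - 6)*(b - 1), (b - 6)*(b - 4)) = b - 6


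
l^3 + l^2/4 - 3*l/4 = l*(l - 3/4)*(l + 1)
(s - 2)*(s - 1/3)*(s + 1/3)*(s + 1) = s^4 - s^3 - 19*s^2/9 + s/9 + 2/9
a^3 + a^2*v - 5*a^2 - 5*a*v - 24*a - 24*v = (a - 8)*(a + 3)*(a + v)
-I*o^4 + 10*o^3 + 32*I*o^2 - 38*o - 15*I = (o + I)*(o + 3*I)*(o + 5*I)*(-I*o + 1)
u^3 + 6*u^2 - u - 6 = (u - 1)*(u + 1)*(u + 6)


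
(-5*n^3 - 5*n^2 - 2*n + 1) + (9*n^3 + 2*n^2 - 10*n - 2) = 4*n^3 - 3*n^2 - 12*n - 1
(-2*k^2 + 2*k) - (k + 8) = -2*k^2 + k - 8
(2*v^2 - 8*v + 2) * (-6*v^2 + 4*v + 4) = -12*v^4 + 56*v^3 - 36*v^2 - 24*v + 8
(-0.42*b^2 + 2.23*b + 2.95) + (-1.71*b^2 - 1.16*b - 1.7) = -2.13*b^2 + 1.07*b + 1.25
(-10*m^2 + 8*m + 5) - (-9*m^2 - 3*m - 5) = -m^2 + 11*m + 10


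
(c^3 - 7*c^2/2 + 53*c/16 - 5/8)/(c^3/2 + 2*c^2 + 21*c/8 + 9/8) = (16*c^3 - 56*c^2 + 53*c - 10)/(2*(4*c^3 + 16*c^2 + 21*c + 9))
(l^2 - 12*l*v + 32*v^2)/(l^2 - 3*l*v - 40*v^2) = (l - 4*v)/(l + 5*v)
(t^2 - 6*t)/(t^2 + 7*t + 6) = t*(t - 6)/(t^2 + 7*t + 6)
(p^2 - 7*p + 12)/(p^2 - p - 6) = (p - 4)/(p + 2)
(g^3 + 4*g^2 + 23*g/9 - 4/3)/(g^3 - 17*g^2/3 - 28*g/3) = (g^2 + 8*g/3 - 1)/(g*(g - 7))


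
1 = 1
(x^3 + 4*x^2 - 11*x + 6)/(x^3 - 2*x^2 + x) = (x + 6)/x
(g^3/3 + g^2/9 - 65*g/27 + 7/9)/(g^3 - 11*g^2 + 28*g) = (9*g^3 + 3*g^2 - 65*g + 21)/(27*g*(g^2 - 11*g + 28))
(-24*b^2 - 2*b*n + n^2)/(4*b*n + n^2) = (-6*b + n)/n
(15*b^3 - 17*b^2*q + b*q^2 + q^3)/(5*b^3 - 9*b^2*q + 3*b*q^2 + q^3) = (-3*b + q)/(-b + q)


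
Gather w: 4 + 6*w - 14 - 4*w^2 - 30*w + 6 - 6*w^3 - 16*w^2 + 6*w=-6*w^3 - 20*w^2 - 18*w - 4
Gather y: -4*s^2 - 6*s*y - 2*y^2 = -4*s^2 - 6*s*y - 2*y^2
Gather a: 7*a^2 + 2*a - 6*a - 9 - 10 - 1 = 7*a^2 - 4*a - 20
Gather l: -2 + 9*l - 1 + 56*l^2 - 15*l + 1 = 56*l^2 - 6*l - 2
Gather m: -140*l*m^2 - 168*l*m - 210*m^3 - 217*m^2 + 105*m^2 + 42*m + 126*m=-210*m^3 + m^2*(-140*l - 112) + m*(168 - 168*l)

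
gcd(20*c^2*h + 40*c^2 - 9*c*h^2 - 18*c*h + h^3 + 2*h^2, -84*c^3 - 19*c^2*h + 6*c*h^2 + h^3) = 4*c - h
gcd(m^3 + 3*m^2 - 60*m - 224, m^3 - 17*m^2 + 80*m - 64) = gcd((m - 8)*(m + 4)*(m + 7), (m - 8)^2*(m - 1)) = m - 8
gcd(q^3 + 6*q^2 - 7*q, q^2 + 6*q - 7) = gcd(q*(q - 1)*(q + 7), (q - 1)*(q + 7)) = q^2 + 6*q - 7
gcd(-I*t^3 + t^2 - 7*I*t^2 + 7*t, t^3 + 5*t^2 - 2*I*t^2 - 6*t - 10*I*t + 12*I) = 1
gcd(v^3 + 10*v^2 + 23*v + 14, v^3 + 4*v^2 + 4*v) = v + 2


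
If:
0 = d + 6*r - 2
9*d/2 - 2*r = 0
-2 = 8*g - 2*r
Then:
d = 4/29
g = -5/29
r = 9/29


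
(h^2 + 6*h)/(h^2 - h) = (h + 6)/(h - 1)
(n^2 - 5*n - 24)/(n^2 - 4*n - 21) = (n - 8)/(n - 7)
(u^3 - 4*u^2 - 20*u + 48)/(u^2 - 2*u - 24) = u - 2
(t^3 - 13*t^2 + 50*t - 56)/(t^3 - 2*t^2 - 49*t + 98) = (t - 4)/(t + 7)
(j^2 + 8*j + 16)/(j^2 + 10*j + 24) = (j + 4)/(j + 6)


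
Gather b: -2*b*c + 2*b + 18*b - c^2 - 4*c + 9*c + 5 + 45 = b*(20 - 2*c) - c^2 + 5*c + 50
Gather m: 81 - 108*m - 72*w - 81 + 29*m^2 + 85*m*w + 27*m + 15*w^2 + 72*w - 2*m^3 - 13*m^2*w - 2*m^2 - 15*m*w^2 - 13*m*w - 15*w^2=-2*m^3 + m^2*(27 - 13*w) + m*(-15*w^2 + 72*w - 81)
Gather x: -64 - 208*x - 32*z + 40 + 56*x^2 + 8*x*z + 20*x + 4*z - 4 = 56*x^2 + x*(8*z - 188) - 28*z - 28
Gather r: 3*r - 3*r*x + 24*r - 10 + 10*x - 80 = r*(27 - 3*x) + 10*x - 90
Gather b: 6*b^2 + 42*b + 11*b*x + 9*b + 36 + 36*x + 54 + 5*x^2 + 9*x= 6*b^2 + b*(11*x + 51) + 5*x^2 + 45*x + 90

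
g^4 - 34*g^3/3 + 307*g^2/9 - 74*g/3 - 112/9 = (g - 7)*(g - 8/3)*(g - 2)*(g + 1/3)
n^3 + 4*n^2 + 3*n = n*(n + 1)*(n + 3)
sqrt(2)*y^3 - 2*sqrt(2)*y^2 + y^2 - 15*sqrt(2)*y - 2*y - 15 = (y - 5)*(y + 3)*(sqrt(2)*y + 1)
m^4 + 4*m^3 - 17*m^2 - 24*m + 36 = (m - 3)*(m - 1)*(m + 2)*(m + 6)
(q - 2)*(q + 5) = q^2 + 3*q - 10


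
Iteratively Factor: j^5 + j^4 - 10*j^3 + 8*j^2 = (j - 1)*(j^4 + 2*j^3 - 8*j^2) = j*(j - 1)*(j^3 + 2*j^2 - 8*j) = j*(j - 1)*(j + 4)*(j^2 - 2*j) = j^2*(j - 1)*(j + 4)*(j - 2)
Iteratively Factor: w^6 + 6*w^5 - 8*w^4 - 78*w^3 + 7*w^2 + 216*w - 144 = (w - 1)*(w^5 + 7*w^4 - w^3 - 79*w^2 - 72*w + 144) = (w - 3)*(w - 1)*(w^4 + 10*w^3 + 29*w^2 + 8*w - 48) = (w - 3)*(w - 1)*(w + 4)*(w^3 + 6*w^2 + 5*w - 12) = (w - 3)*(w - 1)^2*(w + 4)*(w^2 + 7*w + 12) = (w - 3)*(w - 1)^2*(w + 3)*(w + 4)*(w + 4)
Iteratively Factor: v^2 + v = (v)*(v + 1)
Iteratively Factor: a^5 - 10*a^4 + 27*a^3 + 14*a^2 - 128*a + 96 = (a - 3)*(a^4 - 7*a^3 + 6*a^2 + 32*a - 32) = (a - 3)*(a - 1)*(a^3 - 6*a^2 + 32) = (a - 4)*(a - 3)*(a - 1)*(a^2 - 2*a - 8) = (a - 4)*(a - 3)*(a - 1)*(a + 2)*(a - 4)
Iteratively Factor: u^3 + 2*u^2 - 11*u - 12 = (u + 4)*(u^2 - 2*u - 3) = (u + 1)*(u + 4)*(u - 3)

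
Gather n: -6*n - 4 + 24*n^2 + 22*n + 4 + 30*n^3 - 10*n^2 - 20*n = 30*n^3 + 14*n^2 - 4*n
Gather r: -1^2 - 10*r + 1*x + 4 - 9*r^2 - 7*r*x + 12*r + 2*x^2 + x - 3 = -9*r^2 + r*(2 - 7*x) + 2*x^2 + 2*x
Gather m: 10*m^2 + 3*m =10*m^2 + 3*m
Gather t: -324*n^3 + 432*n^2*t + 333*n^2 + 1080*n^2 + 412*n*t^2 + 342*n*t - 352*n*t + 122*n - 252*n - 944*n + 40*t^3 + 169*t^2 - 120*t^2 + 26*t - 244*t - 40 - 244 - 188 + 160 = -324*n^3 + 1413*n^2 - 1074*n + 40*t^3 + t^2*(412*n + 49) + t*(432*n^2 - 10*n - 218) - 312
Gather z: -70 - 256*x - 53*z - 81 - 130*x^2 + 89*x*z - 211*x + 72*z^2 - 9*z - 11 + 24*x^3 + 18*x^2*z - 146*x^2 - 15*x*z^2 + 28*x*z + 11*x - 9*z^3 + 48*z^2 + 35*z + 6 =24*x^3 - 276*x^2 - 456*x - 9*z^3 + z^2*(120 - 15*x) + z*(18*x^2 + 117*x - 27) - 156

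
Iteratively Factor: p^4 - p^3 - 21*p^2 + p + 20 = (p + 4)*(p^3 - 5*p^2 - p + 5) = (p - 1)*(p + 4)*(p^2 - 4*p - 5) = (p - 1)*(p + 1)*(p + 4)*(p - 5)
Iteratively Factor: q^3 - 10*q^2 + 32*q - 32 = (q - 4)*(q^2 - 6*q + 8) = (q - 4)*(q - 2)*(q - 4)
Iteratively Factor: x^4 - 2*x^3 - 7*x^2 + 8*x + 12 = (x + 2)*(x^3 - 4*x^2 + x + 6) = (x + 1)*(x + 2)*(x^2 - 5*x + 6) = (x - 3)*(x + 1)*(x + 2)*(x - 2)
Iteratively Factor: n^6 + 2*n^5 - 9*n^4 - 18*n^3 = (n - 3)*(n^5 + 5*n^4 + 6*n^3) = n*(n - 3)*(n^4 + 5*n^3 + 6*n^2) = n*(n - 3)*(n + 2)*(n^3 + 3*n^2) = n^2*(n - 3)*(n + 2)*(n^2 + 3*n) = n^2*(n - 3)*(n + 2)*(n + 3)*(n)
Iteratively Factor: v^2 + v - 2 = (v + 2)*(v - 1)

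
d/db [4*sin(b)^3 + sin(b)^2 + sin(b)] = (12*sin(b)^2 + 2*sin(b) + 1)*cos(b)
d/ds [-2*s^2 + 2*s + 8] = 2 - 4*s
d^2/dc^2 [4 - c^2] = -2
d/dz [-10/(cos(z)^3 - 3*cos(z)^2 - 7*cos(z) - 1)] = 10*(-3*cos(z)^2 + 6*cos(z) + 7)*sin(z)/(-cos(z)^3 + 3*cos(z)^2 + 7*cos(z) + 1)^2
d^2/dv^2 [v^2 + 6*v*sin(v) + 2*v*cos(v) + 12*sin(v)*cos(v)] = -6*v*sin(v) - 2*v*cos(v) - 4*sin(v) - 24*sin(2*v) + 12*cos(v) + 2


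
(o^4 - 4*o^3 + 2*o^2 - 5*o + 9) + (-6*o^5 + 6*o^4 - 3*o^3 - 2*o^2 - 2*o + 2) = -6*o^5 + 7*o^4 - 7*o^3 - 7*o + 11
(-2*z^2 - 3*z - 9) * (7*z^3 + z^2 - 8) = -14*z^5 - 23*z^4 - 66*z^3 + 7*z^2 + 24*z + 72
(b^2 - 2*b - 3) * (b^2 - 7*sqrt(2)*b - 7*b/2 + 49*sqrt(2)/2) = b^4 - 7*sqrt(2)*b^3 - 11*b^3/2 + 4*b^2 + 77*sqrt(2)*b^2/2 - 28*sqrt(2)*b + 21*b/2 - 147*sqrt(2)/2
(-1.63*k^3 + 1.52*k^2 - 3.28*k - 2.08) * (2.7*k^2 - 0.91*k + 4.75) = -4.401*k^5 + 5.5873*k^4 - 17.9817*k^3 + 4.5888*k^2 - 13.6872*k - 9.88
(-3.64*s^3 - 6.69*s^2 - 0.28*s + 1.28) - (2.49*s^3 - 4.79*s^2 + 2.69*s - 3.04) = -6.13*s^3 - 1.9*s^2 - 2.97*s + 4.32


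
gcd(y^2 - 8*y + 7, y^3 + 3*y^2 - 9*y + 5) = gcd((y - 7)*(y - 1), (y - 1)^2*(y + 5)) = y - 1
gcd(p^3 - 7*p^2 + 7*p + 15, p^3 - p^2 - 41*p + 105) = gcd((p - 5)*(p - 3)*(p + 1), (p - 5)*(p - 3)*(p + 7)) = p^2 - 8*p + 15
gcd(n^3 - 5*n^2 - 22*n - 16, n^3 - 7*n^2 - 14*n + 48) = n - 8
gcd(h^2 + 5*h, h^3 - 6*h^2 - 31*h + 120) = h + 5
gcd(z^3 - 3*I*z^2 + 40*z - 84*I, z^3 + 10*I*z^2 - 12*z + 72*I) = z^2 + 4*I*z + 12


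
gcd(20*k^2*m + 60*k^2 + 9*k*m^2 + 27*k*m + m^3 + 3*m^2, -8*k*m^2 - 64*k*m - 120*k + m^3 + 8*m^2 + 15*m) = m + 3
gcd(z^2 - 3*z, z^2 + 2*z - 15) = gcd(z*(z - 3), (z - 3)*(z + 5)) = z - 3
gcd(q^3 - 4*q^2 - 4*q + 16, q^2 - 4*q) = q - 4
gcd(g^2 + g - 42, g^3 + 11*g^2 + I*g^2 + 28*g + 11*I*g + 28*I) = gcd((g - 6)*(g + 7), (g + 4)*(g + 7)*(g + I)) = g + 7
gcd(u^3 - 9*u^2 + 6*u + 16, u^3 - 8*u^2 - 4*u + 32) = u^2 - 10*u + 16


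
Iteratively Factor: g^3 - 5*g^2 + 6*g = (g)*(g^2 - 5*g + 6) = g*(g - 3)*(g - 2)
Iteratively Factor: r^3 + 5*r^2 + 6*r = (r + 3)*(r^2 + 2*r) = (r + 2)*(r + 3)*(r)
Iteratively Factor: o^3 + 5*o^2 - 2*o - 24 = (o + 4)*(o^2 + o - 6) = (o - 2)*(o + 4)*(o + 3)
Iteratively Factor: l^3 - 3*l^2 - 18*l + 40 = (l - 5)*(l^2 + 2*l - 8) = (l - 5)*(l + 4)*(l - 2)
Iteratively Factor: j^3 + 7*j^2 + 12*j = (j + 3)*(j^2 + 4*j) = j*(j + 3)*(j + 4)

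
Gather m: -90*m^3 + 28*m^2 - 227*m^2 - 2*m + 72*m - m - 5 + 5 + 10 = -90*m^3 - 199*m^2 + 69*m + 10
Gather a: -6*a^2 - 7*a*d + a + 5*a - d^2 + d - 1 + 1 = -6*a^2 + a*(6 - 7*d) - d^2 + d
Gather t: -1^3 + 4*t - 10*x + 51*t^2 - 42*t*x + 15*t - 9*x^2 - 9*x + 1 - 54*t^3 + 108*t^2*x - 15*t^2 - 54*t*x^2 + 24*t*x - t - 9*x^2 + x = -54*t^3 + t^2*(108*x + 36) + t*(-54*x^2 - 18*x + 18) - 18*x^2 - 18*x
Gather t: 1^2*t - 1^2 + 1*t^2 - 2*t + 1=t^2 - t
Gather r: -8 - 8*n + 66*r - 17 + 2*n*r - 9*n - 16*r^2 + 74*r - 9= -17*n - 16*r^2 + r*(2*n + 140) - 34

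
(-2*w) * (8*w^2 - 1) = -16*w^3 + 2*w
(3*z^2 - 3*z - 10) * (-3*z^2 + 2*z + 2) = -9*z^4 + 15*z^3 + 30*z^2 - 26*z - 20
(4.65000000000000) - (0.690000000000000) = 3.96000000000000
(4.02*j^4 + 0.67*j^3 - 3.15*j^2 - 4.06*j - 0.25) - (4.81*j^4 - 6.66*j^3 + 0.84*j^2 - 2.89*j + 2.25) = -0.79*j^4 + 7.33*j^3 - 3.99*j^2 - 1.17*j - 2.5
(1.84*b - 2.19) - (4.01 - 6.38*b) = 8.22*b - 6.2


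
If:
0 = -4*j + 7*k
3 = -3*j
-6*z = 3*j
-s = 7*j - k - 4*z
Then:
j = -1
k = -4/7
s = 59/7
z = 1/2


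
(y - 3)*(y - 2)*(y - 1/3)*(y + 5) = y^4 - y^3/3 - 19*y^2 + 109*y/3 - 10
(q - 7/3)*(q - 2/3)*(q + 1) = q^3 - 2*q^2 - 13*q/9 + 14/9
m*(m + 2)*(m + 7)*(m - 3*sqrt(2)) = m^4 - 3*sqrt(2)*m^3 + 9*m^3 - 27*sqrt(2)*m^2 + 14*m^2 - 42*sqrt(2)*m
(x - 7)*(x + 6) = x^2 - x - 42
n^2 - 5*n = n*(n - 5)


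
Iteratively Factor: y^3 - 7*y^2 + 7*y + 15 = (y - 3)*(y^2 - 4*y - 5) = (y - 5)*(y - 3)*(y + 1)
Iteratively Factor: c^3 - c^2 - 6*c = (c + 2)*(c^2 - 3*c) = c*(c + 2)*(c - 3)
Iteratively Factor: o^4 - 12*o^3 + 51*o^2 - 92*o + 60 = (o - 5)*(o^3 - 7*o^2 + 16*o - 12) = (o - 5)*(o - 3)*(o^2 - 4*o + 4) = (o - 5)*(o - 3)*(o - 2)*(o - 2)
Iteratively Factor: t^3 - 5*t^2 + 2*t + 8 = (t - 4)*(t^2 - t - 2) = (t - 4)*(t - 2)*(t + 1)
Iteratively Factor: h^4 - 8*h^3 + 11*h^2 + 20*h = (h - 4)*(h^3 - 4*h^2 - 5*h) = h*(h - 4)*(h^2 - 4*h - 5) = h*(h - 4)*(h + 1)*(h - 5)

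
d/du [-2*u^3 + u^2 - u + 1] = -6*u^2 + 2*u - 1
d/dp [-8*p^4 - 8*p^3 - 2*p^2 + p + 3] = -32*p^3 - 24*p^2 - 4*p + 1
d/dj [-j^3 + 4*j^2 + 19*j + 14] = -3*j^2 + 8*j + 19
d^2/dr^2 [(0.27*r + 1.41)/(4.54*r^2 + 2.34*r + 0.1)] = ((0.27*r + 1.41)*(9.08*r + 2.34)*(18.16*r + 4.68) - (7.3548*r + 14.0664)*(4.54*r^2 + 2.34*r + 0.1))/(4.54*r^2 + 2.34*r + 0.1)^3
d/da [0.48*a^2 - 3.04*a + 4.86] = 0.96*a - 3.04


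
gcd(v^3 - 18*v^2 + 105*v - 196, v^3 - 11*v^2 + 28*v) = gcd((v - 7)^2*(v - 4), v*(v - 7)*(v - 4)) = v^2 - 11*v + 28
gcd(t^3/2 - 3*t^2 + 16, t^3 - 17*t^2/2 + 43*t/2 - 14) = t - 4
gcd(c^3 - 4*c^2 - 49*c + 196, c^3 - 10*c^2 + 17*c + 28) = c^2 - 11*c + 28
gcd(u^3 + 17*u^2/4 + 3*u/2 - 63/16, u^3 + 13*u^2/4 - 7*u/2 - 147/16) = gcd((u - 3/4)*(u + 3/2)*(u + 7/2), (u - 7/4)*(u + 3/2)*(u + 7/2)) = u^2 + 5*u + 21/4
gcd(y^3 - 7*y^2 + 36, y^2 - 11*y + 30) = y - 6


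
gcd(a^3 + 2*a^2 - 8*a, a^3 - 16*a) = a^2 + 4*a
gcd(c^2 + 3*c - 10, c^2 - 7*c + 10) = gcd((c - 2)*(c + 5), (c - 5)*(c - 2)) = c - 2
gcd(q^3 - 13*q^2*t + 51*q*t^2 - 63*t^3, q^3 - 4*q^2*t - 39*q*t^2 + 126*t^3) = q^2 - 10*q*t + 21*t^2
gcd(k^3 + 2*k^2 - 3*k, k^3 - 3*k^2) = k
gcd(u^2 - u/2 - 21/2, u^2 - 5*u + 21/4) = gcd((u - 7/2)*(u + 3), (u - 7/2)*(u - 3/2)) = u - 7/2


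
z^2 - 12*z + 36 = (z - 6)^2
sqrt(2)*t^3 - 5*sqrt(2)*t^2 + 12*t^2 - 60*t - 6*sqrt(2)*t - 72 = (t - 6)*(t + 6*sqrt(2))*(sqrt(2)*t + sqrt(2))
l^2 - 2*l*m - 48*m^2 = (l - 8*m)*(l + 6*m)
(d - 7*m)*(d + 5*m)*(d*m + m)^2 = d^4*m^2 - 2*d^3*m^3 + 2*d^3*m^2 - 35*d^2*m^4 - 4*d^2*m^3 + d^2*m^2 - 70*d*m^4 - 2*d*m^3 - 35*m^4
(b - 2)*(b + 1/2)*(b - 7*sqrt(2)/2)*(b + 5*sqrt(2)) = b^4 - 3*b^3/2 + 3*sqrt(2)*b^3/2 - 36*b^2 - 9*sqrt(2)*b^2/4 - 3*sqrt(2)*b/2 + 105*b/2 + 35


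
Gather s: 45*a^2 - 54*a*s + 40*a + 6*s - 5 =45*a^2 + 40*a + s*(6 - 54*a) - 5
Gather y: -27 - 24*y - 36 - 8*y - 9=-32*y - 72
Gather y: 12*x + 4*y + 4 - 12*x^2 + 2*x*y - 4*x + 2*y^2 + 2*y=-12*x^2 + 8*x + 2*y^2 + y*(2*x + 6) + 4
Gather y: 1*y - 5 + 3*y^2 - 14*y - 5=3*y^2 - 13*y - 10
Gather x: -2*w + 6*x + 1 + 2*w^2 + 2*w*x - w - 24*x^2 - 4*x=2*w^2 - 3*w - 24*x^2 + x*(2*w + 2) + 1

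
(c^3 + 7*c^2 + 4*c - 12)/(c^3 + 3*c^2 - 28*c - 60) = (c - 1)/(c - 5)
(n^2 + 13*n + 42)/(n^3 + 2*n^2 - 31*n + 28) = (n + 6)/(n^2 - 5*n + 4)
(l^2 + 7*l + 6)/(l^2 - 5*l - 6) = (l + 6)/(l - 6)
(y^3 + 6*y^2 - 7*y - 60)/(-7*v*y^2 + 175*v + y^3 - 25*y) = (y^2 + y - 12)/(-7*v*y + 35*v + y^2 - 5*y)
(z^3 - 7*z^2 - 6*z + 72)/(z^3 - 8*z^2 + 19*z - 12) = (z^2 - 3*z - 18)/(z^2 - 4*z + 3)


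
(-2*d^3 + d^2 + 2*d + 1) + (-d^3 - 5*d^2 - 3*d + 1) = -3*d^3 - 4*d^2 - d + 2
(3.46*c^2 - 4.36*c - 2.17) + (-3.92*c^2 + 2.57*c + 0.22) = -0.46*c^2 - 1.79*c - 1.95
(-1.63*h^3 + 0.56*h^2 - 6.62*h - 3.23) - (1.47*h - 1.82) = -1.63*h^3 + 0.56*h^2 - 8.09*h - 1.41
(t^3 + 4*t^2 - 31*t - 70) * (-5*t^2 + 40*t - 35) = -5*t^5 + 20*t^4 + 280*t^3 - 1030*t^2 - 1715*t + 2450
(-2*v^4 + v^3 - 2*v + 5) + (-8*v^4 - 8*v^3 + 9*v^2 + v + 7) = -10*v^4 - 7*v^3 + 9*v^2 - v + 12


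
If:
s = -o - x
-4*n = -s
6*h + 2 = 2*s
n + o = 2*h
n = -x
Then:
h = -1/7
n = 1/7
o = -3/7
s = 4/7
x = -1/7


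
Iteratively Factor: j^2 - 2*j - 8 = (j + 2)*(j - 4)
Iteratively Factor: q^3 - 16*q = (q - 4)*(q^2 + 4*q) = q*(q - 4)*(q + 4)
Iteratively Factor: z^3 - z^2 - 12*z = (z)*(z^2 - z - 12) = z*(z - 4)*(z + 3)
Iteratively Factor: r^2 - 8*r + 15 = (r - 5)*(r - 3)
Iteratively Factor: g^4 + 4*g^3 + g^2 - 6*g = (g - 1)*(g^3 + 5*g^2 + 6*g) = (g - 1)*(g + 2)*(g^2 + 3*g) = g*(g - 1)*(g + 2)*(g + 3)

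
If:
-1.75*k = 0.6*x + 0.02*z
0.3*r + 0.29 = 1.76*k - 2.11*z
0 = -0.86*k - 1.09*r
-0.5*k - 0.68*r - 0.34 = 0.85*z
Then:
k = -0.29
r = 0.23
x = 0.86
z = -0.41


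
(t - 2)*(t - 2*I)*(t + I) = t^3 - 2*t^2 - I*t^2 + 2*t + 2*I*t - 4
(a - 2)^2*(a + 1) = a^3 - 3*a^2 + 4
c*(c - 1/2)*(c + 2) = c^3 + 3*c^2/2 - c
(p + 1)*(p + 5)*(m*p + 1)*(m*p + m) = m^2*p^4 + 7*m^2*p^3 + 11*m^2*p^2 + 5*m^2*p + m*p^3 + 7*m*p^2 + 11*m*p + 5*m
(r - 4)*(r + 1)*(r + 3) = r^3 - 13*r - 12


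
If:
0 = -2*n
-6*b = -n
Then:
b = 0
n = 0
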